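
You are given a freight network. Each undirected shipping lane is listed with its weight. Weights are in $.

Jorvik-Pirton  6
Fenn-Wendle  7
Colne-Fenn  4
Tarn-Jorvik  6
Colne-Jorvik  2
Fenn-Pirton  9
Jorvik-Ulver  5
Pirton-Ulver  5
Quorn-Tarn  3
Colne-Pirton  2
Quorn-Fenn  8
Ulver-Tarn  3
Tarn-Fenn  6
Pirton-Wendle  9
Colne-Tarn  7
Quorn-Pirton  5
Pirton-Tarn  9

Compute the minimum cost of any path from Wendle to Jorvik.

Shortest distances from Wendle:
Wendle: 0
Fenn: 7  (via Wendle)
Pirton: 9  (via Wendle)
Colne: 11  (via Fenn)
Tarn: 13  (via Fenn)
Jorvik: 13  (via Colne)
Shortest route: Wendle → Fenn → Colne → Jorvik = $13.

$13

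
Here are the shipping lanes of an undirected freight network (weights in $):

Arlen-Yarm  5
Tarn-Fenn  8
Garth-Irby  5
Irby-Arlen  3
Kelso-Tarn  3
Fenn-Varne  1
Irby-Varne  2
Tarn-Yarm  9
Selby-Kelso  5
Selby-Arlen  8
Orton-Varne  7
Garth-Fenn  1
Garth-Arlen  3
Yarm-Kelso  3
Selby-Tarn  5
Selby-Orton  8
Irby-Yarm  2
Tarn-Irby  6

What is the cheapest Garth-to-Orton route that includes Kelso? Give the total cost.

$22

Best Garth to Kelso: Garth → Fenn → Varne → Irby → Yarm → Kelso costing 9
Shortest Kelso→Orton: Kelso → Selby → Orton = 13
Total via Kelso: 9 + 13 = $22.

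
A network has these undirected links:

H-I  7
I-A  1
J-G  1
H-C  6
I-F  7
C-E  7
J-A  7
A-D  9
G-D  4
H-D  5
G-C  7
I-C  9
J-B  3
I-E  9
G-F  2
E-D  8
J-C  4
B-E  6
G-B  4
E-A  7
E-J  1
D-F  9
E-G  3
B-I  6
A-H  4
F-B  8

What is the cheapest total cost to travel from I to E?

8

Running Dijkstra from I:
I: 0
A: 1  (via I)
H: 5  (via A)
B: 6  (via I)
F: 7  (via I)
E: 8  (via A)
Shortest route: I–A–E = 8.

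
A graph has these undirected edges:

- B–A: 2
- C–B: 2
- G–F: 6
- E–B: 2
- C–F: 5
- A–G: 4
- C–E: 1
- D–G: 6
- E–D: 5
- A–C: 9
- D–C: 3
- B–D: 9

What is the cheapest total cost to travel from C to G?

Enumerating some paths:
C → B → A → G: 2+2+4 = 8
C → F → G: 5+6 = 11
C → D → G: 3+6 = 9
C → E → B → A → G: 1+2+2+4 = 9
The minimum is 8 via C → B → A → G.

8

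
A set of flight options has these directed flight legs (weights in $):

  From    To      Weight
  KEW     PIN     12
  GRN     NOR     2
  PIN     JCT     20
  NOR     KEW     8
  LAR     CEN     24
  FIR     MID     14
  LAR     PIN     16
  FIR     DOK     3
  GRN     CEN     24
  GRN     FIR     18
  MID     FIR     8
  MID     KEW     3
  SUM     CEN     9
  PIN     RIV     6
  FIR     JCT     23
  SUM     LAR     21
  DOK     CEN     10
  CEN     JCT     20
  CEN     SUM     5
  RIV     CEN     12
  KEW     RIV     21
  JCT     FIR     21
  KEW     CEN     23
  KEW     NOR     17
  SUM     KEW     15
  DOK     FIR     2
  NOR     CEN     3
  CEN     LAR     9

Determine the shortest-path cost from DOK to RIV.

$37

Candidate routes:
DOK–FIR–MID–KEW–RIV: 2+14+3+21 = 40
DOK–CEN–LAR–PIN–RIV: 10+9+16+6 = 41
DOK–FIR–MID–KEW–PIN–RIV: 2+14+3+12+6 = 37
DOK–CEN–SUM–KEW–PIN–RIV: 10+5+15+12+6 = 48
The minimum is $37 via DOK–FIR–MID–KEW–PIN–RIV.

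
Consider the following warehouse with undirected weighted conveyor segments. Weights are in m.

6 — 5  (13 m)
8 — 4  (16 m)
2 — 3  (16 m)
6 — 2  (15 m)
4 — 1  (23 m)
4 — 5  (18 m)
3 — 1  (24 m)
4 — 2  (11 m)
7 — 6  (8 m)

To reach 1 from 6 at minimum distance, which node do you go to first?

2

Enumerating some paths:
6–5–4–1: 13+18+23 = 54
6–2–3–1: 15+16+24 = 55
6–5–4–2–3–1: 13+18+11+16+24 = 82
6–2–4–1: 15+11+23 = 49
Cheapest is 6–2–4–1 at 49 m.
So from 6 the first move is to 2.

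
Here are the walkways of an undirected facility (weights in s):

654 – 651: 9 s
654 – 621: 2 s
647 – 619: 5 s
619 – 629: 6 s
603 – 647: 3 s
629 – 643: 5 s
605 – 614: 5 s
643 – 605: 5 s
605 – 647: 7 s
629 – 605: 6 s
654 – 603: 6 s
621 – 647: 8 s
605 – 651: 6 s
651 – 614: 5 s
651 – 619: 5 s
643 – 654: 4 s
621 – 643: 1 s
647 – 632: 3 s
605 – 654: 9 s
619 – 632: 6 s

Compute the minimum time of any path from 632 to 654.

12 s

Compare a few routes:
632–647–603–654: 3+3+6 = 12
632–647–621–654: 3+8+2 = 13
Cheapest is 632–647–603–654 at 12 s.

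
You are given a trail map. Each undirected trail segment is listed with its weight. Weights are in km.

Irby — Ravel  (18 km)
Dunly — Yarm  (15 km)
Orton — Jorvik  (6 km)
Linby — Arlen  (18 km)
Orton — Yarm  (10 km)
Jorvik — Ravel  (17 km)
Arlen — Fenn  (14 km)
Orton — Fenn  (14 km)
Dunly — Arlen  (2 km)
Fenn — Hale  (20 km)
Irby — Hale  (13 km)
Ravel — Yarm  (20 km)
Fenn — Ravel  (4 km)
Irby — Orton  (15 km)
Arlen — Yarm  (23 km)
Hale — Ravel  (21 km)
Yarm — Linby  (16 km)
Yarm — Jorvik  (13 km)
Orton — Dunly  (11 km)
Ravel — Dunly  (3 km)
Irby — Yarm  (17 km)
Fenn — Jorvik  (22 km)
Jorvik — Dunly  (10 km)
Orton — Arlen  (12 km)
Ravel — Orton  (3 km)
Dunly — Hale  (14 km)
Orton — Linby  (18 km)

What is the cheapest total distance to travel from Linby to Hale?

34 km

Settle nodes by increasing distance from Linby:
Linby: 0
Yarm: 16  (via Linby)
Orton: 18  (via Linby)
Arlen: 18  (via Linby)
Dunly: 20  (via Arlen)
Ravel: 21  (via Orton)
Jorvik: 24  (via Orton)
Fenn: 25  (via Ravel)
Irby: 33  (via Yarm)
Hale: 34  (via Dunly)
Shortest route: Linby–Arlen–Dunly–Hale = 34 km.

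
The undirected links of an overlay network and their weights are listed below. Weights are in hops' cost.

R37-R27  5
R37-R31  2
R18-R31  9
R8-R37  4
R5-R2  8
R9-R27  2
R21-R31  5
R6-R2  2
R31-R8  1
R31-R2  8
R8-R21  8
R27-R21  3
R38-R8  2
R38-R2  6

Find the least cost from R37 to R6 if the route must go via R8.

Best R37 to R8: R37–R31–R8 costing 3
Best R8 to R6: R8–R38–R2–R6 costing 10
Total via R8: 3 + 10 = 13 hops' cost.

13 hops' cost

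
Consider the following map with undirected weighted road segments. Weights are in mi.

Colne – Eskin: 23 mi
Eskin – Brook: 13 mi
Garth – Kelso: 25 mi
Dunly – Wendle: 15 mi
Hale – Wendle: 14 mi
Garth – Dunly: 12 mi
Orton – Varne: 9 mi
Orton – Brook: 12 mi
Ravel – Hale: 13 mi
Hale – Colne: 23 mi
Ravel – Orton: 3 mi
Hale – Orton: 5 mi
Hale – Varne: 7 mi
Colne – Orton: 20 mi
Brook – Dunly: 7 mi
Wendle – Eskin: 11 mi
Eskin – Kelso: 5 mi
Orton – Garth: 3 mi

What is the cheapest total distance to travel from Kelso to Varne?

37 mi

Running Dijkstra from Kelso:
Kelso: 0
Eskin: 5  (via Kelso)
Wendle: 16  (via Eskin)
Brook: 18  (via Eskin)
Dunly: 25  (via Brook)
Garth: 25  (via Kelso)
Colne: 28  (via Eskin)
Orton: 28  (via Garth)
Hale: 30  (via Wendle)
Ravel: 31  (via Orton)
Varne: 37  (via Orton)
Shortest route: Kelso–Garth–Orton–Varne = 37 mi.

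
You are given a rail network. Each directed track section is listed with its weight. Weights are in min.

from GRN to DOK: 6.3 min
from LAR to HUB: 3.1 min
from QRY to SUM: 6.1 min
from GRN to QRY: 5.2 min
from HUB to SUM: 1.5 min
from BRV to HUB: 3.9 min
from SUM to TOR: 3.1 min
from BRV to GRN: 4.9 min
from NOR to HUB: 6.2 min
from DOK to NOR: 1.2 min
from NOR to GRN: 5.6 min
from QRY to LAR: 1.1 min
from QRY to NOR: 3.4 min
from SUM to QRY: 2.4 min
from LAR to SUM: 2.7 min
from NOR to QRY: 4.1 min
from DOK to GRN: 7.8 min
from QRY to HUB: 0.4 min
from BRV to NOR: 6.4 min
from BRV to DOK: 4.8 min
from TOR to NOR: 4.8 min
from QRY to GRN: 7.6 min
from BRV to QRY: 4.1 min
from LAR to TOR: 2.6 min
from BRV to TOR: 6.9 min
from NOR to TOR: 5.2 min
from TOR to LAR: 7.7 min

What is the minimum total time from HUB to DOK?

17.8 min

Enumerating some paths:
HUB → SUM → QRY → NOR → GRN → DOK: 1.5+2.4+3.4+5.6+6.3 = 19.2
HUB → SUM → QRY → GRN → DOK: 1.5+2.4+7.6+6.3 = 17.8
Cheapest is HUB → SUM → QRY → GRN → DOK at 17.8 min.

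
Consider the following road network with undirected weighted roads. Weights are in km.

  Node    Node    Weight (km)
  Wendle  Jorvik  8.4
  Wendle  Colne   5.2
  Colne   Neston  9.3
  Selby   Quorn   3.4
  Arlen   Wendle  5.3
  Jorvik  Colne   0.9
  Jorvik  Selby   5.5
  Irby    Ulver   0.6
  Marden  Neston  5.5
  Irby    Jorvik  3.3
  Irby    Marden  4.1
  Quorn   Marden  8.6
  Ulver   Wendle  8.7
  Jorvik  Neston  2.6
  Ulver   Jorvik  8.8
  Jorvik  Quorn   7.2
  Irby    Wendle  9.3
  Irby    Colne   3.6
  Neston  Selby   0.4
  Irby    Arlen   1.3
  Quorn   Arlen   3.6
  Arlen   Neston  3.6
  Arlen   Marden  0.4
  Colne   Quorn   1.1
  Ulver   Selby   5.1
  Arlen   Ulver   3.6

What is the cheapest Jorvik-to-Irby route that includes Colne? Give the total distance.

4.5 km

Shortest Jorvik→Colne: Jorvik → Colne = 0.9
Best Colne to Irby: Colne → Irby costing 3.6
Total via Colne: 0.9 + 3.6 = 4.5 km.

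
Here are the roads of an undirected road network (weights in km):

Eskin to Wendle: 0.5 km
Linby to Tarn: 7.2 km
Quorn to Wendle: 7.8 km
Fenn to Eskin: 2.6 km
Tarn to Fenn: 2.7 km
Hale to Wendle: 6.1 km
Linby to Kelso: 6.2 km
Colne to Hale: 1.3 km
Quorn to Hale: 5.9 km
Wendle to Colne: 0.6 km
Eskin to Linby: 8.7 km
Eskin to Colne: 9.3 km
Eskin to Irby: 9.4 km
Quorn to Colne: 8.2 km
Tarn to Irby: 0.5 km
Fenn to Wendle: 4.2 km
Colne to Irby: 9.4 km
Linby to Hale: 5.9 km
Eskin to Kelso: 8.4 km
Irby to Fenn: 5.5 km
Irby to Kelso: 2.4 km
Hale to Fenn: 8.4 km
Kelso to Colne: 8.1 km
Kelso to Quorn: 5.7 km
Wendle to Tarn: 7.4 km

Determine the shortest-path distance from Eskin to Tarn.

5.3 km

Shortest distances from Eskin:
Eskin: 0
Wendle: 0.5  (via Eskin)
Colne: 1.1  (via Wendle)
Hale: 2.4  (via Colne)
Fenn: 2.6  (via Eskin)
Tarn: 5.3  (via Fenn)
Shortest route: Eskin–Fenn–Tarn = 5.3 km.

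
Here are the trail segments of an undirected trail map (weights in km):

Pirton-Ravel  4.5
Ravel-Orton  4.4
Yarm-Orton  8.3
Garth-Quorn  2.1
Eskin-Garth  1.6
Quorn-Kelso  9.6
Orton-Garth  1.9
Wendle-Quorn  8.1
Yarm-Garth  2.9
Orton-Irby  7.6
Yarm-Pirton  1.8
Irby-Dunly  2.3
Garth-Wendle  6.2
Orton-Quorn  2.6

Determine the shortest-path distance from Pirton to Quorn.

Candidate routes:
Pirton–Yarm–Garth–Orton–Quorn: 1.8+2.9+1.9+2.6 = 9.2
Pirton–Ravel–Orton–Quorn: 4.5+4.4+2.6 = 11.5
Pirton–Yarm–Garth–Quorn: 1.8+2.9+2.1 = 6.8
The minimum is 6.8 km via Pirton–Yarm–Garth–Quorn.

6.8 km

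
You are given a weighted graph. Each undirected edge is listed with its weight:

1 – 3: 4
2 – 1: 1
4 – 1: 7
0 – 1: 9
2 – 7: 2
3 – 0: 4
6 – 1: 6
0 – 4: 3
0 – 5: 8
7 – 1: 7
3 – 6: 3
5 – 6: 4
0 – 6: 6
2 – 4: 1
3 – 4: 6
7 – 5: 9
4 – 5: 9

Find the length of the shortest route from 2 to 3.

5

Settle nodes by increasing distance from 2:
2: 0
1: 1  (via 2)
4: 1  (via 2)
7: 2  (via 2)
0: 4  (via 4)
3: 5  (via 1)
Shortest route: 2–1–3 = 5.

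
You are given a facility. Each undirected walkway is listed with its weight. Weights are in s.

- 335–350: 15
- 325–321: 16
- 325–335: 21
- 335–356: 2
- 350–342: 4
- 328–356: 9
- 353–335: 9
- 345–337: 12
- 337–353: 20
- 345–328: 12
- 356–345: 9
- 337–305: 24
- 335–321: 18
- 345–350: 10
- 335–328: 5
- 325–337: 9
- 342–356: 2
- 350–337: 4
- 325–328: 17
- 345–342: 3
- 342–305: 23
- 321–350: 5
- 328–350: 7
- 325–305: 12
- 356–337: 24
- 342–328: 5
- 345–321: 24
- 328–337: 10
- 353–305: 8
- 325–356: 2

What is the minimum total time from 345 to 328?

8 s

Enumerating some paths:
345 → 342 → 356 → 335 → 328: 3+2+2+5 = 12
345 → 342 → 328: 3+5 = 8
345 → 328: 12 = 12
Cheapest is 345 → 342 → 328 at 8 s.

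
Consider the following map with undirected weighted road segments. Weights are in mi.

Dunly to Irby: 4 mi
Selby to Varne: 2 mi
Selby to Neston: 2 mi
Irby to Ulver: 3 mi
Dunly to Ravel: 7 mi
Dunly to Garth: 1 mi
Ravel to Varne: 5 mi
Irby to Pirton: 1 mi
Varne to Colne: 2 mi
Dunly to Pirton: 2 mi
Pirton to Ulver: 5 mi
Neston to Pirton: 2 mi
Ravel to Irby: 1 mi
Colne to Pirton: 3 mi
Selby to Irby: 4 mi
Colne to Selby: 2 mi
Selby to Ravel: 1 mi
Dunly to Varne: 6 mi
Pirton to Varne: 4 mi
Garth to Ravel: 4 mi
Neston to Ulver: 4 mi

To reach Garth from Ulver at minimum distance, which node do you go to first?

Compare a few routes:
Ulver → Pirton → Dunly → Garth: 5+2+1 = 8
Ulver → Irby → Pirton → Dunly → Garth: 3+1+2+1 = 7
Ulver → Irby → Ravel → Garth: 3+1+4 = 8
Ulver → Irby → Dunly → Garth: 3+4+1 = 8
Cheapest is Ulver → Irby → Pirton → Dunly → Garth at 7 mi.
So from Ulver the first move is to Irby.

Irby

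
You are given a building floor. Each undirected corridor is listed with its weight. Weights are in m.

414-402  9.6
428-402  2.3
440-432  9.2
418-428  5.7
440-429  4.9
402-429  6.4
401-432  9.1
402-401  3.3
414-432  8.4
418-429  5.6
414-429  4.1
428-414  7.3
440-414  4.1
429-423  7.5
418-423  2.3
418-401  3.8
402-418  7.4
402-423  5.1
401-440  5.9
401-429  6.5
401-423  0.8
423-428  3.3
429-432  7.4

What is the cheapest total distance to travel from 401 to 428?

Compare a few routes:
401–423–418–428: 0.8+2.3+5.7 = 8.8
401–423–402–428: 0.8+5.1+2.3 = 8.2
401–423–428: 0.8+3.3 = 4.1
401–402–428: 3.3+2.3 = 5.6
The minimum is 4.1 m via 401–423–428.

4.1 m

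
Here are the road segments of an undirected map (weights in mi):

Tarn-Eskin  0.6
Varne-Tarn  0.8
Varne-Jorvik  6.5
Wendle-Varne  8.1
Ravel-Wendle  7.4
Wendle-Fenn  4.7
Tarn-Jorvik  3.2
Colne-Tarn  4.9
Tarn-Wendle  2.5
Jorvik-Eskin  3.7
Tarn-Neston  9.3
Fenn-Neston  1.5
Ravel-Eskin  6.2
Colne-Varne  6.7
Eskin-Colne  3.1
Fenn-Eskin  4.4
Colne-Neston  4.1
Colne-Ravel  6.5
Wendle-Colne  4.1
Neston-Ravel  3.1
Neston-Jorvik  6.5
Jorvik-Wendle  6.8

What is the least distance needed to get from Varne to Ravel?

7.6 mi

Compare a few routes:
Varne–Tarn–Eskin–Fenn–Neston–Ravel: 0.8+0.6+4.4+1.5+3.1 = 10.4
Varne–Tarn–Wendle–Ravel: 0.8+2.5+7.4 = 10.7
Varne–Tarn–Eskin–Colne–Ravel: 0.8+0.6+3.1+6.5 = 11
Varne–Tarn–Eskin–Ravel: 0.8+0.6+6.2 = 7.6
Cheapest is Varne–Tarn–Eskin–Ravel at 7.6 mi.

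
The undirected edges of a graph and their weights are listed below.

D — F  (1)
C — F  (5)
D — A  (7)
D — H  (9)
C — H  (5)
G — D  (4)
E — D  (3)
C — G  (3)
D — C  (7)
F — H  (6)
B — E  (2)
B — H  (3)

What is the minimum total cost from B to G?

9

Enumerating some paths:
B → E → D → F → C → G: 2+3+1+5+3 = 14
B → E → D → G: 2+3+4 = 9
B → H → F → D → G: 3+6+1+4 = 14
B → H → C → G: 3+5+3 = 11
The minimum is 9 via B → E → D → G.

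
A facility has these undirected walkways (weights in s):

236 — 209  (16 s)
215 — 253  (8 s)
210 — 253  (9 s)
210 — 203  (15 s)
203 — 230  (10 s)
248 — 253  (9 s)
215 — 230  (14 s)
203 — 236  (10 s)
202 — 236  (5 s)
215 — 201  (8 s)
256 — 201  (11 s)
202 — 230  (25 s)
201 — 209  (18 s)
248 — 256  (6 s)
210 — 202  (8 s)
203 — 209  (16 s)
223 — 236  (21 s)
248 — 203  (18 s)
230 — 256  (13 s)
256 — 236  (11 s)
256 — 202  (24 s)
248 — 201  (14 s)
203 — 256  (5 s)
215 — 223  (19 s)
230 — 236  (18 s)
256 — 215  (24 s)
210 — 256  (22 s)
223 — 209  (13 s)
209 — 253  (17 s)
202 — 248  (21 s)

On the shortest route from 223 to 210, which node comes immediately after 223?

Candidate routes:
223 - 236 - 202 - 210: 21+5+8 = 34
223 - 215 - 253 - 210: 19+8+9 = 36
The minimum is 34 s via 223 - 236 - 202 - 210.
So from 223 the first move is to 236.

236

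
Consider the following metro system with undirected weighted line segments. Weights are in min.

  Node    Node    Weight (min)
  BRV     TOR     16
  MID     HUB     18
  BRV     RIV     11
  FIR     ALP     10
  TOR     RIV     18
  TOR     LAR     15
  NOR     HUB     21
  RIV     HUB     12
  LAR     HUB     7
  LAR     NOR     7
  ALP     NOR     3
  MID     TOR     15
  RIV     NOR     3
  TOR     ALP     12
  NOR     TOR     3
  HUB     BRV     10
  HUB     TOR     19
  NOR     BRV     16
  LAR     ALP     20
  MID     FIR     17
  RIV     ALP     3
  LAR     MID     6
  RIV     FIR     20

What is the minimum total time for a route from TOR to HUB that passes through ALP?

21 min

Best TOR to ALP: TOR → NOR → ALP costing 6
Best ALP to HUB: ALP → RIV → HUB costing 15
Total via ALP: 6 + 15 = 21 min.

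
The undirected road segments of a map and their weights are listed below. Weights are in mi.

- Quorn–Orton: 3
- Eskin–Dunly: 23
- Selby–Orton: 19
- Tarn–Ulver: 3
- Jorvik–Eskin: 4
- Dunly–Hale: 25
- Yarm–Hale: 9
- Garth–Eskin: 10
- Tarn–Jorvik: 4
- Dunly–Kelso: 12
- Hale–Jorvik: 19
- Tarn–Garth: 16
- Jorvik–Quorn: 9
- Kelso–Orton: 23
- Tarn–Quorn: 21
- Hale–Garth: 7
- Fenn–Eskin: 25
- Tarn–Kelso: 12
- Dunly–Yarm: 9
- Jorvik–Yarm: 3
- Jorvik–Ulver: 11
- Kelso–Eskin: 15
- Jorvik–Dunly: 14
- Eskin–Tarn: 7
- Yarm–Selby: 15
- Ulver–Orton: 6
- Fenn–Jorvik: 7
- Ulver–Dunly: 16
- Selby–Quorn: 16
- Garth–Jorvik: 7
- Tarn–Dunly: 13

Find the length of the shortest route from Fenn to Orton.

Running Dijkstra from Fenn:
Fenn: 0
Jorvik: 7  (via Fenn)
Yarm: 10  (via Jorvik)
Tarn: 11  (via Jorvik)
Eskin: 11  (via Jorvik)
Garth: 14  (via Jorvik)
Ulver: 14  (via Tarn)
Quorn: 16  (via Jorvik)
Orton: 19  (via Quorn)
Shortest route: Fenn → Jorvik → Quorn → Orton = 19 mi.

19 mi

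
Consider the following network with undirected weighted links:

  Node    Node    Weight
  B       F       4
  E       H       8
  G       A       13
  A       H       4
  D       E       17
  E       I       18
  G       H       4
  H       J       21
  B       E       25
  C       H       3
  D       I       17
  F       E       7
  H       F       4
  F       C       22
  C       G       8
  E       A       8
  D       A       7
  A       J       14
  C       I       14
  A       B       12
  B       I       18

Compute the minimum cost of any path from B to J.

26

Shortest distances from B:
B: 0
F: 4  (via B)
H: 8  (via F)
C: 11  (via H)
E: 11  (via F)
A: 12  (via B)
G: 12  (via H)
I: 18  (via B)
D: 19  (via A)
J: 26  (via A)
Shortest route: B → A → J = 26.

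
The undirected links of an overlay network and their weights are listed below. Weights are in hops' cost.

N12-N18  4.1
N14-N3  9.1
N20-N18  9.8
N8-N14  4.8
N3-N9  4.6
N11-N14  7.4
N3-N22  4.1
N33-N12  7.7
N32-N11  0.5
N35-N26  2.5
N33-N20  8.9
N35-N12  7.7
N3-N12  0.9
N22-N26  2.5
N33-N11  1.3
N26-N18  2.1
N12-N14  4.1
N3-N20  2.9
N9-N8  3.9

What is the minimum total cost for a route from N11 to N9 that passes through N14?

Shortest N11→N14: N11 → N14 = 7.4
Best N14 to N9: N14 → N8 → N9 costing 8.7
Total via N14: 7.4 + 8.7 = 16.1 hops' cost.

16.1 hops' cost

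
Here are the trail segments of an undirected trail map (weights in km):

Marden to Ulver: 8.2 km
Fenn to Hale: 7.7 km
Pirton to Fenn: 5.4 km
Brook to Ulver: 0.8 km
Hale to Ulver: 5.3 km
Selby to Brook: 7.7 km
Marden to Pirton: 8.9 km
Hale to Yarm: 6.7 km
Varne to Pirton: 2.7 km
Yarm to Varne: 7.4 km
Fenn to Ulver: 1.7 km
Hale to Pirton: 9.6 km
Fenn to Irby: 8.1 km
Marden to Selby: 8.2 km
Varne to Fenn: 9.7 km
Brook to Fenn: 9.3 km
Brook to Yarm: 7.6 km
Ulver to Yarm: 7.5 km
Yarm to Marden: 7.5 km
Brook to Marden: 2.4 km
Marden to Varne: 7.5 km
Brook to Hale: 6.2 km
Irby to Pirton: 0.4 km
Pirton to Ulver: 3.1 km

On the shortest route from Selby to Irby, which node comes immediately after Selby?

Candidate routes:
Selby - Marden - Brook - Ulver - Pirton - Irby: 8.2+2.4+0.8+3.1+0.4 = 14.9
Selby - Brook - Ulver - Pirton - Irby: 7.7+0.8+3.1+0.4 = 12
Selby - Brook - Ulver - Fenn - Pirton - Irby: 7.7+0.8+1.7+5.4+0.4 = 16
Cheapest is Selby - Brook - Ulver - Pirton - Irby at 12 km.
So from Selby the first move is to Brook.

Brook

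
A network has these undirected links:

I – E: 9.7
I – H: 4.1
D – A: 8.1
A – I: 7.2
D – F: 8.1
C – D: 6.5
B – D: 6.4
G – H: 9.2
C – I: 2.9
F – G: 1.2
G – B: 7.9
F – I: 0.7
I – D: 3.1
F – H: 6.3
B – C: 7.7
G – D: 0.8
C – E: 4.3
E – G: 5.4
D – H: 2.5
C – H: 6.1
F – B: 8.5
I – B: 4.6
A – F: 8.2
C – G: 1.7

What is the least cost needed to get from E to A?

14.3

Enumerating some paths:
E → C → I → A: 4.3+2.9+7.2 = 14.4
E → G → D → A: 5.4+0.8+8.1 = 14.3
Cheapest is E → G → D → A at 14.3.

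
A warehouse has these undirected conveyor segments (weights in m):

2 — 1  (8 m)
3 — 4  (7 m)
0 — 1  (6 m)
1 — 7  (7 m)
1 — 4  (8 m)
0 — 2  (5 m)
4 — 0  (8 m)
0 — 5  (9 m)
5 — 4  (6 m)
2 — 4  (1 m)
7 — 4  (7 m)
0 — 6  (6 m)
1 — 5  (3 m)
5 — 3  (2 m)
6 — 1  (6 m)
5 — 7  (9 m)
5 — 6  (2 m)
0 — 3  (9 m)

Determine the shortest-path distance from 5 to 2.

Shortest distances from 5:
5: 0
3: 2  (via 5)
6: 2  (via 5)
1: 3  (via 5)
4: 6  (via 5)
2: 7  (via 4)
Shortest route: 5–4–2 = 7 m.

7 m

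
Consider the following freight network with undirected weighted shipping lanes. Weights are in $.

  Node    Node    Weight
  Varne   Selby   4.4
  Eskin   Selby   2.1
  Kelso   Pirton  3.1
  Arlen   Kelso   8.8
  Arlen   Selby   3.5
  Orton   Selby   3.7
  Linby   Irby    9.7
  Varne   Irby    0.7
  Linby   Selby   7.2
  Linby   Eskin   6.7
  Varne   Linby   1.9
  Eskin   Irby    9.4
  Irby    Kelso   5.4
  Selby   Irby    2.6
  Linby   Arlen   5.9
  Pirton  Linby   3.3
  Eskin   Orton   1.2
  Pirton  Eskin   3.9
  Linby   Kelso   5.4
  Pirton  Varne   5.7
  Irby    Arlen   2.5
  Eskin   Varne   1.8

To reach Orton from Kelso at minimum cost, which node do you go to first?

Compare a few routes:
Kelso → Irby → Varne → Eskin → Orton: 5.4+0.7+1.8+1.2 = 9.1
Kelso → Pirton → Eskin → Orton: 3.1+3.9+1.2 = 8.2
Cheapest is Kelso → Pirton → Eskin → Orton at $8.2.
So from Kelso the first move is to Pirton.

Pirton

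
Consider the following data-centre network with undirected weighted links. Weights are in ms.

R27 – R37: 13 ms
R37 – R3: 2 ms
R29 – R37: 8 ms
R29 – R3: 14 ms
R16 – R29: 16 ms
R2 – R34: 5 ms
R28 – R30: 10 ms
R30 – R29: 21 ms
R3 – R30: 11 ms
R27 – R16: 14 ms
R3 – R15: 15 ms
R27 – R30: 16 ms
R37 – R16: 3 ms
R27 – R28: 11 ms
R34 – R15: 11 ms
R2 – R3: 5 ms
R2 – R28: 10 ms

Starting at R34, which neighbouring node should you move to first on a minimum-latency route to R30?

Compare a few routes:
R34–R2–R28–R30: 5+10+10 = 25
R34–R2–R3–R30: 5+5+11 = 21
R34–R2–R3–R37–R27–R30: 5+5+2+13+16 = 41
R34–R15–R3–R30: 11+15+11 = 37
The minimum is 21 ms via R34–R2–R3–R30.
So from R34 the first move is to R2.

R2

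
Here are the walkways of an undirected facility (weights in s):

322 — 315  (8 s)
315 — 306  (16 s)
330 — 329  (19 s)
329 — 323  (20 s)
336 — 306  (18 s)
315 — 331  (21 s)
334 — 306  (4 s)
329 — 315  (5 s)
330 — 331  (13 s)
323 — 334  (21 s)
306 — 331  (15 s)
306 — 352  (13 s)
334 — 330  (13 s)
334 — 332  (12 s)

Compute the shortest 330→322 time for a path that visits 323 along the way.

67 s

Shortest 330→323: 330–334–323 = 34
Shortest 323→322: 323–329–315–322 = 33
Total via 323: 34 + 33 = 67 s.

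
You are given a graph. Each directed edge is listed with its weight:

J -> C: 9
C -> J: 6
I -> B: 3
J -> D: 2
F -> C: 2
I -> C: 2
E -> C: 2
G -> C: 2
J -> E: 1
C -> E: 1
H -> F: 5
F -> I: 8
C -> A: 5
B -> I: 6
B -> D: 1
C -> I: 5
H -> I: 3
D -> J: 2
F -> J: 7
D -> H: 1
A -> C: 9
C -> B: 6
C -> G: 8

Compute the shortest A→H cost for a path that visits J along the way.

Best A to J: A → C → J costing 15
Best J to H: J → D → H costing 3
Total via J: 15 + 3 = 18.

18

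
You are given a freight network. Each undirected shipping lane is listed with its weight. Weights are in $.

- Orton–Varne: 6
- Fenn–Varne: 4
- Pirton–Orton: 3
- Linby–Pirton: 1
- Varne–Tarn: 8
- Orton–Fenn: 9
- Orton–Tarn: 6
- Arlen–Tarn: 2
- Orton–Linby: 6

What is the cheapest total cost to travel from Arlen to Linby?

$12

Candidate routes:
Arlen → Tarn → Orton → Linby: 2+6+6 = 14
Arlen → Tarn → Orton → Pirton → Linby: 2+6+3+1 = 12
The minimum is $12 via Arlen → Tarn → Orton → Pirton → Linby.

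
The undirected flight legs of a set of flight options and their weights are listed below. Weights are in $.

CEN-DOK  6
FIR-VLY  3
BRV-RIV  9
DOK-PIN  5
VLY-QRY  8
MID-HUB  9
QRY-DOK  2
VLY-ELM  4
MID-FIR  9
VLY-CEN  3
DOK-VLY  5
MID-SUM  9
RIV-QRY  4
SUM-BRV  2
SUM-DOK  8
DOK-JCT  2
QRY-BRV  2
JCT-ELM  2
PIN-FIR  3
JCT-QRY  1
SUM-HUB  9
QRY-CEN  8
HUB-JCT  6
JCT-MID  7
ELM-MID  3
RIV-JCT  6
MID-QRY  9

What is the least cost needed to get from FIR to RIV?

$14

Candidate routes:
FIR–VLY–ELM–JCT–RIV: 3+4+2+6 = 15
FIR–VLY–DOK–QRY–RIV: 3+5+2+4 = 14
FIR–VLY–DOK–JCT–QRY–RIV: 3+5+2+1+4 = 15
FIR–PIN–DOK–JCT–QRY–RIV: 3+5+2+1+4 = 15
The minimum is $14 via FIR–VLY–DOK–QRY–RIV.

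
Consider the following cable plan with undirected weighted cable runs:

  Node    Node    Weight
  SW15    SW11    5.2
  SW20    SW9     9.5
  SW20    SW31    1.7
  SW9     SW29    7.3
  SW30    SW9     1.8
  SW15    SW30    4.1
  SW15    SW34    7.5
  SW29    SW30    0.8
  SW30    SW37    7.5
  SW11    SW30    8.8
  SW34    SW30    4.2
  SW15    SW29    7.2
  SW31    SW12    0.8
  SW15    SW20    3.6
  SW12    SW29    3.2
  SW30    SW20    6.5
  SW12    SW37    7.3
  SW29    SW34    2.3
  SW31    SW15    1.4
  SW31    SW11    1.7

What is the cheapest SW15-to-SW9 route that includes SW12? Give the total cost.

8

Shortest SW15→SW12: SW15–SW31–SW12 = 2.2
Shortest SW12→SW9: SW12–SW29–SW30–SW9 = 5.8
Total via SW12: 2.2 + 5.8 = 8.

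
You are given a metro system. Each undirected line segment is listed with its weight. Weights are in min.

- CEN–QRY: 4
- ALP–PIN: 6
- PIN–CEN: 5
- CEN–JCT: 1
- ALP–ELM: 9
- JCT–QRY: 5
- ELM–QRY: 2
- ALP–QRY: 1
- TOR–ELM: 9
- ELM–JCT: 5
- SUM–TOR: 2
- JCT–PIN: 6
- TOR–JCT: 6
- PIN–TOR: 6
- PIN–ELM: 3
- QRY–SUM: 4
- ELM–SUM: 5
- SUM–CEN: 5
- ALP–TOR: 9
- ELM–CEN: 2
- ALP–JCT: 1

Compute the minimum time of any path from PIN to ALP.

6 min

Shortest distances from PIN:
PIN: 0
ELM: 3  (via PIN)
CEN: 5  (via PIN)
QRY: 5  (via ELM)
TOR: 6  (via PIN)
ALP: 6  (via PIN)
Shortest route: PIN–ALP = 6 min.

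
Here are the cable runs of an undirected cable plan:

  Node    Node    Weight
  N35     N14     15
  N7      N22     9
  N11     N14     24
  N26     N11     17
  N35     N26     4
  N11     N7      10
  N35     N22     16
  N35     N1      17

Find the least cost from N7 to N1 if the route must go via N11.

48

Best N7 to N11: N7 → N11 costing 10
Best N11 to N1: N11 → N26 → N35 → N1 costing 38
Total via N11: 10 + 38 = 48.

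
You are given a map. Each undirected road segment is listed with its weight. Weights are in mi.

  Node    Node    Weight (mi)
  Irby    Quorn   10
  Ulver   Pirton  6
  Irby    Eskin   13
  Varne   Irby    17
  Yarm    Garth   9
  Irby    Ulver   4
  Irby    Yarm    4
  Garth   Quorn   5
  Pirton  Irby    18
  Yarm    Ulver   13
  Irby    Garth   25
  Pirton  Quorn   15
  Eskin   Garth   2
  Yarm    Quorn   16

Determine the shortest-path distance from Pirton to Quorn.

Running Dijkstra from Pirton:
Pirton: 0
Ulver: 6  (via Pirton)
Irby: 10  (via Ulver)
Yarm: 14  (via Irby)
Quorn: 15  (via Pirton)
Shortest route: Pirton–Quorn = 15 mi.

15 mi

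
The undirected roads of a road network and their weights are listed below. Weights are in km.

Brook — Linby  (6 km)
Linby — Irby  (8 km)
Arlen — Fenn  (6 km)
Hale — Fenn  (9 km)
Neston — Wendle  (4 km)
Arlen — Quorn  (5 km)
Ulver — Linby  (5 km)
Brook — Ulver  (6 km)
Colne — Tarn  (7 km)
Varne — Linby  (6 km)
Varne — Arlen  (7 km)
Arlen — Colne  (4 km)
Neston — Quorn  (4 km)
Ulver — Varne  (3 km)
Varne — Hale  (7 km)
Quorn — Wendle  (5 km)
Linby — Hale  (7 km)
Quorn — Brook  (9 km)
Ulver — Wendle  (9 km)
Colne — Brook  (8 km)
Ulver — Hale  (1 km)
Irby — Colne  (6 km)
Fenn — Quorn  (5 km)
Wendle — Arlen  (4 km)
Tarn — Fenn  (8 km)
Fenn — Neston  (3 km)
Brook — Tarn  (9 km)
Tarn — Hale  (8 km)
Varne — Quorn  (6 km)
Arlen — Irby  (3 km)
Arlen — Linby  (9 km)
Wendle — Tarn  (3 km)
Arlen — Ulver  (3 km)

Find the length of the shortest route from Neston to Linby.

Running Dijkstra from Neston:
Neston: 0
Fenn: 3  (via Neston)
Wendle: 4  (via Neston)
Quorn: 4  (via Neston)
Tarn: 7  (via Wendle)
Arlen: 8  (via Wendle)
Varne: 10  (via Quorn)
Irby: 11  (via Arlen)
Ulver: 11  (via Arlen)
Hale: 12  (via Fenn)
Colne: 12  (via Arlen)
Brook: 13  (via Quorn)
Linby: 16  (via Varne)
Shortest route: Neston–Quorn–Varne–Linby = 16 km.

16 km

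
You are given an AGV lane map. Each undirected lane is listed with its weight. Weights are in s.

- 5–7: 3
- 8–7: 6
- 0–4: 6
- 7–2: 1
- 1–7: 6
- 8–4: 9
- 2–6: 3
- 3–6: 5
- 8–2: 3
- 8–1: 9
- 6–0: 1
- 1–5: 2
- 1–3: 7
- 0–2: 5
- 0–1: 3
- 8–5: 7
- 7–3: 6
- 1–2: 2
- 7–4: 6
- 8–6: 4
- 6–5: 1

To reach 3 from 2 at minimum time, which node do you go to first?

Enumerating some paths:
2 - 1 - 3: 2+7 = 9
2 - 7 - 3: 1+6 = 7
2 - 6 - 3: 3+5 = 8
Cheapest is 2 - 7 - 3 at 7 s.
So from 2 the first move is to 7.

7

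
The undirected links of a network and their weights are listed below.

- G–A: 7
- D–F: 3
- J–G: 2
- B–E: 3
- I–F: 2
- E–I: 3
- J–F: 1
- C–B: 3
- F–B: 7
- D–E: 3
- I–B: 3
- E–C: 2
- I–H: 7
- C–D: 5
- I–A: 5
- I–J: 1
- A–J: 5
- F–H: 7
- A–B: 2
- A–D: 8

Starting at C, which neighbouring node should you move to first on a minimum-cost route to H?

Candidate routes:
C–E–I–F–H: 2+3+2+7 = 14
C–E–I–H: 2+3+7 = 12
C–B–I–H: 3+3+7 = 13
The minimum is 12 via C–E–I–H.
So from C the first move is to E.

E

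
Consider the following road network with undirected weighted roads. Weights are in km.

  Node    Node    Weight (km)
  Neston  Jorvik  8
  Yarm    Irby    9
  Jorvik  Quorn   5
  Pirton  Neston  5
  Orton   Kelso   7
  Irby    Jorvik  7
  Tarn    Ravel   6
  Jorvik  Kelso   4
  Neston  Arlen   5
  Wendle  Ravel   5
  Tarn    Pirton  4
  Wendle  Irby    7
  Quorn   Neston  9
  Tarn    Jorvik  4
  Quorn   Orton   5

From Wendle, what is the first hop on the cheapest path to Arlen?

Enumerating some paths:
Wendle → Irby → Jorvik → Tarn → Pirton → Neston → Arlen: 7+7+4+4+5+5 = 32
Wendle → Ravel → Tarn → Jorvik → Neston → Arlen: 5+6+4+8+5 = 28
Wendle → Irby → Jorvik → Neston → Arlen: 7+7+8+5 = 27
Wendle → Ravel → Tarn → Pirton → Neston → Arlen: 5+6+4+5+5 = 25
The minimum is 25 km via Wendle → Ravel → Tarn → Pirton → Neston → Arlen.
So from Wendle the first move is to Ravel.

Ravel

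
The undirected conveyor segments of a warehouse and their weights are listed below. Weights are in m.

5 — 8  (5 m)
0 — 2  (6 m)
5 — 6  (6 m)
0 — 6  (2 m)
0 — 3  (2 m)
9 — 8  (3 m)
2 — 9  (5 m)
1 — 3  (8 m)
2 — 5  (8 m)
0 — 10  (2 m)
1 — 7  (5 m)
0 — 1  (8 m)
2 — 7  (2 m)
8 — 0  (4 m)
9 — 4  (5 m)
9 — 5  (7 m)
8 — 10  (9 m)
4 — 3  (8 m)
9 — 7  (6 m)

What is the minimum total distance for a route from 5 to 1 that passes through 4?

Shortest 5→4: 5 → 9 → 4 = 12
Shortest 4→1: 4 → 3 → 1 = 16
Total via 4: 12 + 16 = 28 m.

28 m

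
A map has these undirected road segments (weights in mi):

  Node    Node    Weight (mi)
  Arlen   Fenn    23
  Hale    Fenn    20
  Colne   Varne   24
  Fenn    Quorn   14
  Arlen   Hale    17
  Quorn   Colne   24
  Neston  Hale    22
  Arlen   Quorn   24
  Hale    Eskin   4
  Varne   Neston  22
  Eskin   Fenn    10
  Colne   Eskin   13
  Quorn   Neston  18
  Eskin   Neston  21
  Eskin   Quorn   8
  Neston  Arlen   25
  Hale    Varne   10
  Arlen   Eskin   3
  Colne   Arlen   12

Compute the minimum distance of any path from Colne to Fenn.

Candidate routes:
Colne → Eskin → Quorn → Fenn: 13+8+14 = 35
Colne → Eskin → Fenn: 13+10 = 23
Colne → Arlen → Fenn: 12+23 = 35
Colne → Arlen → Eskin → Fenn: 12+3+10 = 25
The minimum is 23 mi via Colne → Eskin → Fenn.

23 mi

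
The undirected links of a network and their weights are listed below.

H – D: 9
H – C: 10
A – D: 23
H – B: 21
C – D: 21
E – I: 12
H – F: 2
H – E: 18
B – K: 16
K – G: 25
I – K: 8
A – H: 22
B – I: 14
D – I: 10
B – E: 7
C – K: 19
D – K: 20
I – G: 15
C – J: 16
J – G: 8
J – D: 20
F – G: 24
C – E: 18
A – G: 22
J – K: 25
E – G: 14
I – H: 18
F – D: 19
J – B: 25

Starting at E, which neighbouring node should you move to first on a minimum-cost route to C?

C

Enumerating some paths:
E - H - C: 18+10 = 28
E - C: 18 = 18
The minimum is 18 via E - C.
So from E the first move is to C.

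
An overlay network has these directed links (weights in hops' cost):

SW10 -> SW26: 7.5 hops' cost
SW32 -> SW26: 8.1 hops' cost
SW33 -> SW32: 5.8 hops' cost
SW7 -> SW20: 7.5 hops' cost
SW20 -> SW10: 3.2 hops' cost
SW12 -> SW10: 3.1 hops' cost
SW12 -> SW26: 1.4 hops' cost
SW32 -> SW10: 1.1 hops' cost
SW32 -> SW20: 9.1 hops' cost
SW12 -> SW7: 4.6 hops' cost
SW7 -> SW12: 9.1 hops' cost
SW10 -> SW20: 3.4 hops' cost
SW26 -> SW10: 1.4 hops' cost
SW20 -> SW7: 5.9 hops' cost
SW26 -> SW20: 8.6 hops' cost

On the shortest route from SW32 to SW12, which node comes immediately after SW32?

Compare a few routes:
SW32 → SW10 → SW20 → SW7 → SW12: 1.1+3.4+5.9+9.1 = 19.5
SW32 → SW20 → SW7 → SW12: 9.1+5.9+9.1 = 24.1
Cheapest is SW32 → SW10 → SW20 → SW7 → SW12 at 19.5 hops' cost.
So from SW32 the first move is to SW10.

SW10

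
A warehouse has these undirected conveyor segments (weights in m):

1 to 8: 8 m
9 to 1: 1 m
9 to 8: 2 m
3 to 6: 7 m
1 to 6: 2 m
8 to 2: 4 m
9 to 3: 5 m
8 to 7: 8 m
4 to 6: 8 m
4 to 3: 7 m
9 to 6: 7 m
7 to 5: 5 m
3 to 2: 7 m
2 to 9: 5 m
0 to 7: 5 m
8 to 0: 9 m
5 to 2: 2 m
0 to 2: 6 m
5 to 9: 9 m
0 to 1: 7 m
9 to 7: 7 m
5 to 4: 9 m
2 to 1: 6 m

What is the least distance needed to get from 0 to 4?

Shortest distances from 0:
0: 0
7: 5  (via 0)
2: 6  (via 0)
1: 7  (via 0)
5: 8  (via 2)
9: 8  (via 1)
6: 9  (via 1)
8: 9  (via 0)
3: 13  (via 2)
4: 17  (via 5)
Shortest route: 0–2–5–4 = 17 m.

17 m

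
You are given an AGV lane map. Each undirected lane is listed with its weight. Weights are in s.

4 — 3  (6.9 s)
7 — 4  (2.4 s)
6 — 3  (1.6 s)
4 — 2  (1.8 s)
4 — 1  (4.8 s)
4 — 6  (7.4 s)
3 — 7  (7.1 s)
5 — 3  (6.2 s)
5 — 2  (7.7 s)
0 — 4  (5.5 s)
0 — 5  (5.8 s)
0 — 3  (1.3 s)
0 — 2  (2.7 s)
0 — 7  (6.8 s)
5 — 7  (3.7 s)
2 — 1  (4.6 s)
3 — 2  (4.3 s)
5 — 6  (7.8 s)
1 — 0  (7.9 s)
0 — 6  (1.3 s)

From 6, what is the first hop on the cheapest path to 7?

0

Candidate routes:
6–0–7: 1.3+6.8 = 8.1
6–0–2–4–7: 1.3+2.7+1.8+2.4 = 8.2
6–3–7: 1.6+7.1 = 8.7
Cheapest is 6–0–7 at 8.1 s.
So from 6 the first move is to 0.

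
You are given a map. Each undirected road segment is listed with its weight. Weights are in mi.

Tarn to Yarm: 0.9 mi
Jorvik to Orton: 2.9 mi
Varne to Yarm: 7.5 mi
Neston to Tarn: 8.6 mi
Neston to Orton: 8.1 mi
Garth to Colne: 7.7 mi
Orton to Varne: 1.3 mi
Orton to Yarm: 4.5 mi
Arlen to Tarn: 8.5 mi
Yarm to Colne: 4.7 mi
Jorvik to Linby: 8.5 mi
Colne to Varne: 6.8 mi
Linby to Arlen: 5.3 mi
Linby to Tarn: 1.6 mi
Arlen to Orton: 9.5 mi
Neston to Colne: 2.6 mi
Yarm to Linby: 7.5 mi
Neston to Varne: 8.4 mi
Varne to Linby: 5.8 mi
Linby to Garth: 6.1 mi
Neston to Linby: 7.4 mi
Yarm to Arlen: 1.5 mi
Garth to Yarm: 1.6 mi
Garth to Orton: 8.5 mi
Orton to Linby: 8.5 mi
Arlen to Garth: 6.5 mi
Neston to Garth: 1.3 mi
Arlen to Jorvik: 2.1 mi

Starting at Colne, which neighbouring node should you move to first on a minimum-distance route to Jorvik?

Yarm

Compare a few routes:
Colne–Neston–Garth–Yarm–Arlen–Jorvik: 2.6+1.3+1.6+1.5+2.1 = 9.1
Colne–Yarm–Arlen–Jorvik: 4.7+1.5+2.1 = 8.3
Cheapest is Colne–Yarm–Arlen–Jorvik at 8.3 mi.
So from Colne the first move is to Yarm.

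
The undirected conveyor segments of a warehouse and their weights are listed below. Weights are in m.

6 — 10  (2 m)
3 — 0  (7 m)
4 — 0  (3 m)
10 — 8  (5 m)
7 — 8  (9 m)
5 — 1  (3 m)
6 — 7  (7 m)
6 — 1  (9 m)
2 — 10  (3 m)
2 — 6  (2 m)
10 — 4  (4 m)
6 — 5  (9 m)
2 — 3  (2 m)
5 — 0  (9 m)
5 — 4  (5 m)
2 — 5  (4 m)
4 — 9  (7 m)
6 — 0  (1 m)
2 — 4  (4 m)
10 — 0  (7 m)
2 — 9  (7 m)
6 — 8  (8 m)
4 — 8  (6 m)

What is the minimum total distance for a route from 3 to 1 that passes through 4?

Shortest 3→4: 3–2–4 = 6
Best 4 to 1: 4–5–1 costing 8
Total via 4: 6 + 8 = 14 m.

14 m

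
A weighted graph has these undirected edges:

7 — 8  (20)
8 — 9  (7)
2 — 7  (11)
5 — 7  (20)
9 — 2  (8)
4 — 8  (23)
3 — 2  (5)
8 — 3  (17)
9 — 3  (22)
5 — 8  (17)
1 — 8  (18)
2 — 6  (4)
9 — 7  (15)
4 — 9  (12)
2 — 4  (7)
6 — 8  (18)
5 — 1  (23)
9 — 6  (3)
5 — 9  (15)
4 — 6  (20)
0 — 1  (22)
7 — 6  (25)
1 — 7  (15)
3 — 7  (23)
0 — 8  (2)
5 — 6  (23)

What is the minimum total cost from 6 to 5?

18

Candidate routes:
6–9–5: 3+15 = 18
6–5: 23 = 23
Cheapest is 6–9–5 at 18.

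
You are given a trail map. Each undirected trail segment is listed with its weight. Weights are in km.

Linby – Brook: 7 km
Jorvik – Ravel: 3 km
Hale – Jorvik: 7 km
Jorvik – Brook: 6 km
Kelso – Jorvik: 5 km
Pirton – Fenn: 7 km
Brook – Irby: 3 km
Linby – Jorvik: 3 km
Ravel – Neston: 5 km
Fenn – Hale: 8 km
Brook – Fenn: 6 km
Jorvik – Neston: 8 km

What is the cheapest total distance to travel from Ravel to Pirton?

22 km

Candidate routes:
Ravel - Jorvik - Brook - Fenn - Pirton: 3+6+6+7 = 22
Ravel - Jorvik - Linby - Brook - Fenn - Pirton: 3+3+7+6+7 = 26
Ravel - Jorvik - Hale - Fenn - Pirton: 3+7+8+7 = 25
The minimum is 22 km via Ravel - Jorvik - Brook - Fenn - Pirton.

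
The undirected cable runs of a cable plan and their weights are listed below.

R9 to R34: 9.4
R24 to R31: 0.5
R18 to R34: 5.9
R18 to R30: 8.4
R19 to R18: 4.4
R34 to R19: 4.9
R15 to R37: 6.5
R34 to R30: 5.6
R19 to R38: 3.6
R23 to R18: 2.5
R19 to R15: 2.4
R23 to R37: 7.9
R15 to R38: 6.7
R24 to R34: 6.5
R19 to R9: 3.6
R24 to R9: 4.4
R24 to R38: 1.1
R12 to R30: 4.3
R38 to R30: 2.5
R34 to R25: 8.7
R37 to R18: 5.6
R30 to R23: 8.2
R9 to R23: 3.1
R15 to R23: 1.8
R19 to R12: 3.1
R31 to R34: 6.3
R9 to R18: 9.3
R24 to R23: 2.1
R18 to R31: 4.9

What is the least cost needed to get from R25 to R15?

Enumerating some paths:
R25 → R34 → R19 → R15: 8.7+4.9+2.4 = 16
R25 → R34 → R18 → R23 → R15: 8.7+5.9+2.5+1.8 = 18.9
R25 → R34 → R24 → R23 → R15: 8.7+6.5+2.1+1.8 = 19.1
The minimum is 16 via R25 → R34 → R19 → R15.

16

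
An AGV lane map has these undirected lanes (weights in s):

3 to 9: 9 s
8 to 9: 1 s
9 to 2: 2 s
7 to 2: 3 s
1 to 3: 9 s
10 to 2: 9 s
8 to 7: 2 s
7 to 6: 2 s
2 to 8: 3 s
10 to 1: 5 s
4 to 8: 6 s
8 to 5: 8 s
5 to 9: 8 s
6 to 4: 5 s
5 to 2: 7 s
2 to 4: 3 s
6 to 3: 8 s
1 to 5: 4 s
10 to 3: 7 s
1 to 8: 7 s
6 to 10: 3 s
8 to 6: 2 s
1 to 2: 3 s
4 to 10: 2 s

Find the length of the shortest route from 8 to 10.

5 s

Enumerating some paths:
8–7–6–10: 2+2+3 = 7
8–6–10: 2+3 = 5
The minimum is 5 s via 8–6–10.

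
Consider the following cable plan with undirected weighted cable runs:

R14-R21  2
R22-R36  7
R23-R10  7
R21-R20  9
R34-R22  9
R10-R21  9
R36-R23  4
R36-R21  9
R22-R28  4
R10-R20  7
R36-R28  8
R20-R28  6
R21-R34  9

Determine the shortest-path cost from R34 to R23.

Enumerating some paths:
R34–R21–R36–R23: 9+9+4 = 22
R34–R22–R28–R36–R23: 9+4+8+4 = 25
R34–R21–R10–R23: 9+9+7 = 25
R34–R22–R36–R23: 9+7+4 = 20
The minimum is 20 via R34–R22–R36–R23.

20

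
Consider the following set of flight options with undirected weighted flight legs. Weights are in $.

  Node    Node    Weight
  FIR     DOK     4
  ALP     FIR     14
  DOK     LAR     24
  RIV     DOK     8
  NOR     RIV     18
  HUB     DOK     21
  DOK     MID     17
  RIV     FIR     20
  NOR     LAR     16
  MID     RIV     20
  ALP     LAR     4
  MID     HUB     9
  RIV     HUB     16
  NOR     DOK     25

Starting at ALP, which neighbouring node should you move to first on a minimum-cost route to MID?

FIR

Candidate routes:
ALP–FIR–DOK–RIV–MID: 14+4+8+20 = 46
ALP–FIR–DOK–MID: 14+4+17 = 35
ALP–LAR–DOK–MID: 4+24+17 = 45
Cheapest is ALP–FIR–DOK–MID at $35.
So from ALP the first move is to FIR.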